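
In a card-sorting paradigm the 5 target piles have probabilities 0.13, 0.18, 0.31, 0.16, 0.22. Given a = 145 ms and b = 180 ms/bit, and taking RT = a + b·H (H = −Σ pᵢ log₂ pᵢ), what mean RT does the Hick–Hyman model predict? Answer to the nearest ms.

551 ms

Entropy contributions −pᵢ log₂ pᵢ: 0.3826, 0.4453, 0.5238, 0.4230, 0.4806; sum H = 2.2553 bits.
RT = a + bH = 145 + 180·2.2553 = 550.96 ms.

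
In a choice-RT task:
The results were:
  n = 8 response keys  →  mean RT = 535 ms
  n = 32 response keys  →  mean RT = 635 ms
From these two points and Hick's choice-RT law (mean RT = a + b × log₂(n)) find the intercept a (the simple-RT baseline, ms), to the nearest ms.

385 ms

The slope on a log₂ axis is (635 − 535) / (5 − 3) = 50 ms/bit.
Intercept: a = 535 − 50·log₂(8) = 385.000 ms.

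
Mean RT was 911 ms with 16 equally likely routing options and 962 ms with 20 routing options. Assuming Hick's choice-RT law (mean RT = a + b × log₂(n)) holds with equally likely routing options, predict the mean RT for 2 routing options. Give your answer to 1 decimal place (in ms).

435.7 ms

With log₂ n on the abscissa the relation is linear; from the two conditions:
  b = (962 − 911) / (log₂ 20 − log₂ 16) = 51 / (4.3219 − 4) = 158.420 ms/bit
  a = 911 − 158.420 × 4 = 277.318 ms
Then RT(2) = 277.318 + 158.420 × log₂ 2 = 277.318 + 158.420 × 1 ≈ 435.739 ms.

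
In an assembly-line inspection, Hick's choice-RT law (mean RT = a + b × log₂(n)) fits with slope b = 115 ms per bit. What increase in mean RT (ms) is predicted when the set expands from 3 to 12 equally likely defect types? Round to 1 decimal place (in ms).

The intercept a cancels: ΔRT = b·(log₂ n₂ − log₂ n₁) = b·log₂(n₂/n₁).
log₂(12) − log₂(3) = log₂(12/3) = log₂(4) = 2.
ΔRT = 115 × 2.0000 = 230.000 ms.

230.0 ms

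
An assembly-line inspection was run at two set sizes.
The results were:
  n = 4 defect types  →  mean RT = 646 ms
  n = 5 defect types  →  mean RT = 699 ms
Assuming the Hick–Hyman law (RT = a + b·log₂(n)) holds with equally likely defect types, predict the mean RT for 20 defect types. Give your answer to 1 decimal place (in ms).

1028.3 ms

RT is linear in log₂ n, so two points fix the line:
  b = (699 − 646) / (log₂ 5 − log₂ 4) = 53 / (2.3219 − 2) = 164.633 ms/bit
  a = 646 − 164.633 × 2 = 316.734 ms
Then RT(20) = 316.734 + 164.633 × log₂ 20 = 316.734 + 164.633 × 4.3219 ≈ 1028.266 ms.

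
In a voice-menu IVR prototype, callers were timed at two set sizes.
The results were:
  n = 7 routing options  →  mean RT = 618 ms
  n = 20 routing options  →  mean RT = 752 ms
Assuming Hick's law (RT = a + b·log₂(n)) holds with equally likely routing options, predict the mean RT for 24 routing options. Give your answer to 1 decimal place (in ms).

Solve the two-equation system in a and b:
  b = (752 − 618) / (log₂ 20 − log₂ 7) = 134 / (4.3219 − 2.8074) = 88.474 ms/bit
  a = 618 − 88.474 × 2.8074 = 369.623 ms
Then RT(24) = 369.623 + 88.474 × log₂ 24 = 369.623 + 88.474 × 4.5850 ≈ 775.272 ms.

775.3 ms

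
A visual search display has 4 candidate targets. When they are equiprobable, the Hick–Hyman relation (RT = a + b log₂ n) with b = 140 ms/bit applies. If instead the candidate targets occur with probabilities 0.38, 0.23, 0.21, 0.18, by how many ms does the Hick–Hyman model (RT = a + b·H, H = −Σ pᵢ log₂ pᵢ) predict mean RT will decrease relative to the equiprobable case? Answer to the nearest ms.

The RT saving is b·ΔH. Equiprobable H₀ = log₂(4) = 2.0000 bits; with the given probabilities H = 1.9363 bits.
b·(H₀ − H) = 140 × (2.0000 − 1.9363) = 8.92 ms.

9 ms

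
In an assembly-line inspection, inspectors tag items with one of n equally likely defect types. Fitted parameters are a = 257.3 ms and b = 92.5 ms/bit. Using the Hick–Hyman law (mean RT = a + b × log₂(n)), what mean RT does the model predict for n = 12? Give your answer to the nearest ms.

log₂(12) = 3.5850 bits, so RT = 257.3 + 92.5 × 3.5850 ≈ 588.909 ms.

589 ms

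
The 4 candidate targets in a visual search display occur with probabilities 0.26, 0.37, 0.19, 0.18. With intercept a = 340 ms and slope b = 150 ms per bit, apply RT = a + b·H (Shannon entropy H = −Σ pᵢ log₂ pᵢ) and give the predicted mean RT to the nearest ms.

H = 0.26·log₂(1/0.26) + 0.37·log₂(1/0.37) + 0.19·log₂(1/0.19) + 0.18·log₂(1/0.18) = 1.9366 bits.
RT = 340 + 150 × 1.9366 = 630.48 ms.

630 ms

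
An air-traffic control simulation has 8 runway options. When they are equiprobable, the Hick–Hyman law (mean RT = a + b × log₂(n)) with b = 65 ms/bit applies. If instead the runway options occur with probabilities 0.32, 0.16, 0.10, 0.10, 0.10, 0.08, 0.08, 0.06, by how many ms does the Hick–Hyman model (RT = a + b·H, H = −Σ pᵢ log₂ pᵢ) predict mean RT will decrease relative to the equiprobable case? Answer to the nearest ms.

15 ms

The RT saving is b·ΔH. Equiprobable H₀ = log₂(8) = 3.0000 bits; with the given probabilities H = 2.7722 bits.
b·(H₀ − H) = 65 × (3.0000 − 2.7722) = 14.81 ms.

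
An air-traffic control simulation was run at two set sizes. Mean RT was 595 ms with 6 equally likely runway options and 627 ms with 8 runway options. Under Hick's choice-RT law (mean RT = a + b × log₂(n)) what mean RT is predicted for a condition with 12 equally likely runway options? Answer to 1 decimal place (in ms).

With log₂ n on the abscissa the relation is linear; from the two conditions:
  b = (627 − 595) / (log₂ 8 − log₂ 6) = 32 / (3 − 2.5850) = 77.101 ms/bit
  a = 595 − 77.101 × 2.5850 = 395.696 ms
Then RT(12) = 395.696 + 77.101 × log₂ 12 = 395.696 + 77.101 × 3.5850 ≈ 672.101 ms.

672.1 ms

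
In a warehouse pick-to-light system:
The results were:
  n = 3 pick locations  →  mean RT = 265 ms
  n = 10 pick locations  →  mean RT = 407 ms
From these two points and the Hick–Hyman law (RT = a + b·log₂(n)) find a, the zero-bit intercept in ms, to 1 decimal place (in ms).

135.4 ms

The slope on a log₂ axis is (407 − 265) / (3.3219 − 1.5850) = 81.752 ms/bit.
a = RT₁ − b·log₂ n₁ = 265 − 81.752 × 1.5850 = 135.427 ms.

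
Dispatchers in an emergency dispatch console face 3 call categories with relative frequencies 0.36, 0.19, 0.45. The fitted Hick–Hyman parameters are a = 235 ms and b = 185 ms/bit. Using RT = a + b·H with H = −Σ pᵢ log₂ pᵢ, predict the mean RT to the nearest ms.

513 ms

H = 0.36·log₂(1/0.36) + 0.19·log₂(1/0.19) + 0.45·log₂(1/0.45) = 1.5042 bits.
RT = 235 + 185 × 1.5042 = 513.28 ms.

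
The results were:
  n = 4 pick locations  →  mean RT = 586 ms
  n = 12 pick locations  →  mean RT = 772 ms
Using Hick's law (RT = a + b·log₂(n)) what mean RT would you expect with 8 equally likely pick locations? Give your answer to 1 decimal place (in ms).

With log₂ n on the abscissa the relation is linear; from the two conditions:
  b = (772 − 586) / (log₂ 12 − log₂ 4) = 186 / (3.5850 − 2) = 117.353 ms/bit
  a = 586 − 117.353 × 2 = 351.294 ms
Then RT(8) = 351.294 + 117.353 × log₂ 8 = 351.294 + 117.353 × 3 ≈ 703.353 ms.

703.4 ms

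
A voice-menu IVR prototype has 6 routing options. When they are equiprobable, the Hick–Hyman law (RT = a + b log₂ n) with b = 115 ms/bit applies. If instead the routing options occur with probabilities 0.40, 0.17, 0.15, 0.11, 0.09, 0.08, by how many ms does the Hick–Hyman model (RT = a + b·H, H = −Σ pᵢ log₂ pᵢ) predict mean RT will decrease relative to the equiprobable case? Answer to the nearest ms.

30 ms

Equiprobable entropy H₀ = log₂ 6 = 2.5850 bits.
Skewed entropy H = −Σ pᵢ log₂ pᵢ = 2.3284 bits.
ΔRT = b·(H₀ − H) = 115 × 0.2566 = 29.51 ms.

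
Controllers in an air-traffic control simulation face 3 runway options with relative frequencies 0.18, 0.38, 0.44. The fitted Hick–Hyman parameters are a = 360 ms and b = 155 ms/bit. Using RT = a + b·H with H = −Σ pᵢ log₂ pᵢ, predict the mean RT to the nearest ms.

592 ms

Entropy contributions −pᵢ log₂ pᵢ: 0.4453, 0.5305, 0.5211; sum H = 1.4969 bits.
RT = a + bH = 360 + 155·1.4969 = 592.02 ms.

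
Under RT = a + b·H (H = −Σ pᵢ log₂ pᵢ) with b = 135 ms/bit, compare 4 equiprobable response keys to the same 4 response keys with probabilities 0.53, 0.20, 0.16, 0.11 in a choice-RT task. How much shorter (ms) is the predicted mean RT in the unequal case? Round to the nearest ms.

The RT saving is b·ΔH. Equiprobable H₀ = log₂(4) = 2.0000 bits; with the given probabilities H = 1.7231 bits.
b·(H₀ − H) = 135 × (2.0000 − 1.7231) = 37.38 ms.

37 ms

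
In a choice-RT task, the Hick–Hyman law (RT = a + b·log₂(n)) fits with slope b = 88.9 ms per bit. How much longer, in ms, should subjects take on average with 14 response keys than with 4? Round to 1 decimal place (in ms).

160.7 ms

Only the slope matters, since a is common to both: ΔRT = b·log₂(n₂/n₁).
log₂(14) − log₂(4) = 3.8074 − 2 = 1.8074.
ΔRT = 88.9 × 1.8074 = 160.674 ms.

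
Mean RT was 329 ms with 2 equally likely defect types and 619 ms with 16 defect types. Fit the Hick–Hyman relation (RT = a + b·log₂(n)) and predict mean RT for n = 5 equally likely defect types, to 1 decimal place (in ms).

456.8 ms

Fit slope and intercept:
  b = (619 − 329) / (log₂ 16 − log₂ 2) = 290 / (4 − 1) = 96.667 ms/bit
  a = 329 − 96.667 × 1 = 232.333 ms
Then RT(5) = 232.333 + 96.667 × log₂ 5 = 232.333 + 96.667 × 2.3219 ≈ 456.786 ms.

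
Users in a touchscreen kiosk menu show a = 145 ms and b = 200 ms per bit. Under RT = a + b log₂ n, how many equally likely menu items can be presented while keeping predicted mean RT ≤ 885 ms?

12

200·log₂ n ≤ 885 − 145 = 740, giving log₂ n ≤ 3.7000 and n ≤ 12.996. The largest whole number is 12.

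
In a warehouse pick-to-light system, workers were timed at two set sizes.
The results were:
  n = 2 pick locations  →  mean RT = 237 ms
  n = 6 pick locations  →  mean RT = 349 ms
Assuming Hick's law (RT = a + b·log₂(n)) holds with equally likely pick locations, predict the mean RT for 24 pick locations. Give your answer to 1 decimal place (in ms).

RT is linear in log₂ n, so two points fix the line:
  b = (349 − 237) / (log₂ 6 − log₂ 2) = 112 / (2.5850 − 1) = 70.664 ms/bit
  a = 237 − 70.664 × 1 = 166.336 ms
Then RT(24) = 166.336 + 70.664 × log₂ 24 = 166.336 + 70.664 × 4.5850 ≈ 490.328 ms.

490.3 ms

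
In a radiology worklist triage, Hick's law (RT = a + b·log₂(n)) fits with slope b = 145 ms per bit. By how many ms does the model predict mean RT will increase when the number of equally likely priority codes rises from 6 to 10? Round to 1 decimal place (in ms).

106.9 ms

ΔRT = (a + b log₂ n₂) − (a + b log₂ n₁) = b·(log₂ n₂ − log₂ n₁).
log₂(10) − log₂(6) = 3.3219 − 2.5850 = 0.7370.
ΔRT = 145 × 0.7370 = 106.860 ms.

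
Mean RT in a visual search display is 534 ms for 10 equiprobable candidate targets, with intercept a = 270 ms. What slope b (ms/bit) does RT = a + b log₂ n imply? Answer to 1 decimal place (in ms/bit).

b = (534 − 270) / log₂(10) = 264 / 3.3219 = 79.472 ms/bit.

79.5 ms/bit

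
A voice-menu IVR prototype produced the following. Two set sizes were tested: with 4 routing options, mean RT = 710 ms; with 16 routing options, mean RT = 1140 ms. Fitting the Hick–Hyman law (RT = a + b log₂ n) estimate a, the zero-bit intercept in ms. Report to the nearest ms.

b = (RT₂ − RT₁)/(log₂ n₂ − log₂ n₁) = (1140 − 710)/(4 − 2) = 215 ms/bit.
a = RT₁ − b·log₂ n₁ = 710 − 215 × 2 = 280.000 ms.

280 ms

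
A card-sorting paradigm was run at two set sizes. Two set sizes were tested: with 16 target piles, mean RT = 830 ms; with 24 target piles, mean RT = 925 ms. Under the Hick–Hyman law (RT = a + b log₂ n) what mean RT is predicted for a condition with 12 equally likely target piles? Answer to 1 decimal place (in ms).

Fit slope and intercept:
  b = (925 − 830) / (log₂ 24 − log₂ 16) = 95 / (4.5850 − 4) = 162.404 ms/bit
  a = 830 − 162.404 × 4 = 180.386 ms
Then RT(12) = 180.386 + 162.404 × log₂ 12 = 180.386 + 162.404 × 3.5850 ≈ 762.596 ms.

762.6 ms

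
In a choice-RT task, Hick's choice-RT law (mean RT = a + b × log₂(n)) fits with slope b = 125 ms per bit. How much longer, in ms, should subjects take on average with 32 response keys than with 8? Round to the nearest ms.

250 ms

ΔRT = (a + b log₂ n₂) − (a + b log₂ n₁) = b·(log₂ n₂ − log₂ n₁).
log₂(32) − log₂(8) = log₂(32/8) = log₂(4) = 2.
ΔRT = 125 × 2.0000 = 250.000 ms.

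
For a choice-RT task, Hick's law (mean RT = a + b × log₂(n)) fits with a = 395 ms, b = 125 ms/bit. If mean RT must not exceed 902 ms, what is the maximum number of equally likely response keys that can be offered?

Set 395 + 125·log₂ n ≤ 902 → log₂ n ≤ (902 − 395)/125 = 4.0560.
So n ≤ 2^4.0560 = 16.633; the largest integer n is 16.

16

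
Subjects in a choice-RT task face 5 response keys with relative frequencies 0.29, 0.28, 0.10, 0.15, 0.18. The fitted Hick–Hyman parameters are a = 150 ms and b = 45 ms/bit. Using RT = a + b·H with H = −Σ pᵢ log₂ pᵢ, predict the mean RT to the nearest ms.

250 ms

H = 0.29·log₂(1/0.29) + 0.28·log₂(1/0.28) + 0.10·log₂(1/0.10) + 0.15·log₂(1/0.15) + 0.18·log₂(1/0.18) = 2.2202 bits.
RT = 150 + 45 × 2.2202 = 249.91 ms.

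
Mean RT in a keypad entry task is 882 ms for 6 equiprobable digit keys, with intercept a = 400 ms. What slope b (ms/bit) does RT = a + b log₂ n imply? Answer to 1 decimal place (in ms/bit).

6 alternatives carry log₂ 6 = 2.5850 bits; the choice cost is 882 − 400 = 482 ms, so b = 482/2.5850 = 186.463 ms/bit.

186.5 ms/bit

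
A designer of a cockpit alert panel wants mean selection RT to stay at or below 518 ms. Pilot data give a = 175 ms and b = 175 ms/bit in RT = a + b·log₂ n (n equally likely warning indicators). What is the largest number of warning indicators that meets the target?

Set 175 + 175·log₂ n ≤ 518 → log₂ n ≤ (518 − 175)/175 = 1.9600.
So n ≤ 2^1.9600 = 3.891; the largest integer n is 3.

3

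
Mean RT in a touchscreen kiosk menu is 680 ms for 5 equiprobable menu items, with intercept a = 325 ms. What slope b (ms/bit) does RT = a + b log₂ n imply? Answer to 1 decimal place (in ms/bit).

152.9 ms/bit

log₂(5) = 2.3219 bits.
b = (RT − a)/log₂ n = (680 − 325) / 2.3219 = 152.890 ms/bit.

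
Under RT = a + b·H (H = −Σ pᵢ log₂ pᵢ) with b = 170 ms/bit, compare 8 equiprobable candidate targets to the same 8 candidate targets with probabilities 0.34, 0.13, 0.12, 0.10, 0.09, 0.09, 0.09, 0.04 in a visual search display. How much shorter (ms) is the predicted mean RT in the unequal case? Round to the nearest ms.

45 ms

Equiprobable entropy H₀ = log₂ 8 = 3.0000 bits.
Skewed entropy H = −Σ pᵢ log₂ pᵢ = 2.7348 bits.
ΔRT = b·(H₀ − H) = 170 × 0.2652 = 45.09 ms.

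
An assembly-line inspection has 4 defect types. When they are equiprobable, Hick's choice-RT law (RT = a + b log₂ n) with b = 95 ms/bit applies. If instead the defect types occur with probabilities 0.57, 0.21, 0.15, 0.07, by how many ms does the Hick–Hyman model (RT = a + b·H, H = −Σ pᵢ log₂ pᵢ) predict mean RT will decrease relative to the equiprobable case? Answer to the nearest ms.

37 ms

Equiprobable entropy H₀ = log₂ 4 = 2.0000 bits.
Skewed entropy H = −Σ pᵢ log₂ pᵢ = 1.6142 bits.
ΔRT = b·(H₀ − H) = 95 × 0.3858 = 36.65 ms.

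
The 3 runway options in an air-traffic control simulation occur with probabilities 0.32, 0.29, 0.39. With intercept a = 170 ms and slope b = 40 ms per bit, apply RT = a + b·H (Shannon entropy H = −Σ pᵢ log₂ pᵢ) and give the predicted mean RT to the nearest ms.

233 ms

H = 0.32·log₂(1/0.32) + 0.29·log₂(1/0.29) + 0.39·log₂(1/0.39) = 1.5737 bits.
RT = 170 + 40 × 1.5737 = 232.95 ms.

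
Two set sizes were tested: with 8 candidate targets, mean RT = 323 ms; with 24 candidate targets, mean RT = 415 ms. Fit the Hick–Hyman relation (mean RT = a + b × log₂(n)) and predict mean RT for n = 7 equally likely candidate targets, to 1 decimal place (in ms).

311.8 ms

Fit slope and intercept:
  b = (415 − 323) / (log₂ 24 − log₂ 8) = 92 / (4.5850 − 3) = 58.046 ms/bit
  a = 323 − 58.046 × 3 = 148.863 ms
Then RT(7) = 148.863 + 58.046 × log₂ 7 = 148.863 + 58.046 × 2.8074 ≈ 311.818 ms.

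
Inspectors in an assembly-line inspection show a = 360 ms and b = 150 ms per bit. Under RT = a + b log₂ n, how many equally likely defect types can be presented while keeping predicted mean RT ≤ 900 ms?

150·log₂ n ≤ 900 − 360 = 540, giving log₂ n ≤ 3.6000 and n ≤ 12.126. The largest whole number is 12.

12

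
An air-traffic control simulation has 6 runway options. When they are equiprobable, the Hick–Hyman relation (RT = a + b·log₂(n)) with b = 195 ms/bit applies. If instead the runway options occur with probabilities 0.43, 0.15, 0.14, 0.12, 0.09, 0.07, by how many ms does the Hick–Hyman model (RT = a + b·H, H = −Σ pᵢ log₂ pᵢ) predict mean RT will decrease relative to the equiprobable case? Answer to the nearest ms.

Equiprobable entropy H₀ = log₂ 6 = 2.5850 bits.
Skewed entropy H = −Σ pᵢ log₂ pᵢ = 2.2795 bits.
ΔRT = b·(H₀ − H) = 195 × 0.3055 = 59.57 ms.

60 ms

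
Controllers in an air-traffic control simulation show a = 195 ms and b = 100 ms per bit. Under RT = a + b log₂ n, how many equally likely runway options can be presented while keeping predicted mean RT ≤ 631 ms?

100·log₂ n ≤ 631 − 195 = 436, giving log₂ n ≤ 4.3600 and n ≤ 20.535. The largest whole number is 20.

20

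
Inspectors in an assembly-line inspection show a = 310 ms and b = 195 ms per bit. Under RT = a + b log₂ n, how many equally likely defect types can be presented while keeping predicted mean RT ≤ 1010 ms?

12

Set 310 + 195·log₂ n ≤ 1010 → log₂ n ≤ (1010 − 310)/195 = 3.5897.
So n ≤ 2^3.5897 = 12.040; the largest integer n is 12.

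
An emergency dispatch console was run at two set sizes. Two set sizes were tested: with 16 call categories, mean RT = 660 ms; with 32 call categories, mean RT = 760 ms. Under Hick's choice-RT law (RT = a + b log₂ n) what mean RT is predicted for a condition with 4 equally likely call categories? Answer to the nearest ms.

460 ms

RT is linear in log₂ n, so two points fix the line:
  b = (760 − 660) / (log₂ 32 − log₂ 16) = 100 / (5 − 4) = 100 ms/bit
  a = 660 − 100 × 4 = 260 ms
Then RT(4) = 260 + 100 × log₂ 4 = 260 + 100 × 2 ≈ 460.000 ms.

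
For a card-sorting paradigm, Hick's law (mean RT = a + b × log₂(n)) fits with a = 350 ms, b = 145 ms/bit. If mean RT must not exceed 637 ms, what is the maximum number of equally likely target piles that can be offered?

145·log₂ n ≤ 637 − 350 = 287, giving log₂ n ≤ 1.9793 and n ≤ 3.943. The largest whole number is 3.

3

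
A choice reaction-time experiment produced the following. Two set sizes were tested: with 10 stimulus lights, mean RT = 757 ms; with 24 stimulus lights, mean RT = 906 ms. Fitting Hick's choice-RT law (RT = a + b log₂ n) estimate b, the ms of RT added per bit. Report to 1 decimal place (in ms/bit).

118.0 ms/bit

The slope on a log₂ axis is (906 − 757) / (4.5850 − 3.3219) = 117.970 ms/bit.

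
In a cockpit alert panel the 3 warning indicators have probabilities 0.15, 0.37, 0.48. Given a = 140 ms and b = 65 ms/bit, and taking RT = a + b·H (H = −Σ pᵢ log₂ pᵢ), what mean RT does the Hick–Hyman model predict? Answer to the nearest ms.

234 ms

H = 0.15·log₂(1/0.15) + 0.37·log₂(1/0.37) + 0.48·log₂(1/0.48) = 1.4495 bits.
RT = 140 + 65 × 1.4495 = 234.22 ms.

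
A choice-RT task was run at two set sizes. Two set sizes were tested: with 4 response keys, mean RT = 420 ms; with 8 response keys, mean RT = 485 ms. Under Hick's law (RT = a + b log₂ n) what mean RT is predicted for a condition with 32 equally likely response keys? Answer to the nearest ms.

615 ms

Solve the two-equation system in a and b:
  b = (485 − 420) / (log₂ 8 − log₂ 4) = 65 / (3 − 2) = 65 ms/bit
  a = 420 − 65 × 2 = 290 ms
Then RT(32) = 290 + 65 × log₂ 32 = 290 + 65 × 5 ≈ 615.000 ms.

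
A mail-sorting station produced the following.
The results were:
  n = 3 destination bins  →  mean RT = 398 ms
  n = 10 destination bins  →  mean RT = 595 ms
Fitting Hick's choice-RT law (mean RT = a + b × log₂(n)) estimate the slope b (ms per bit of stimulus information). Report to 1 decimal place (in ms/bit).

113.4 ms/bit

Slope: b = (595 − 398) / (log₂ 10 − log₂ 3) = 197/1.7370 = 113.416 ms/bit.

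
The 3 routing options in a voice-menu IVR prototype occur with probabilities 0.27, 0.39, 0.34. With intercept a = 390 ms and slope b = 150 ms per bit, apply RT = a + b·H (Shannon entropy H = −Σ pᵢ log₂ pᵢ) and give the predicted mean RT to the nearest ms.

H = 0.27·log₂(1/0.27) + 0.39·log₂(1/0.39) + 0.34·log₂(1/0.34) = 1.5690 bits.
RT = 390 + 150 × 1.5690 = 625.35 ms.

625 ms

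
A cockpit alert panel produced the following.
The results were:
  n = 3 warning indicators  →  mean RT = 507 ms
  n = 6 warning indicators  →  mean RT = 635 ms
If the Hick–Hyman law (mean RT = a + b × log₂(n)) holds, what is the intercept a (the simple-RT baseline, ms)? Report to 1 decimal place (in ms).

304.1 ms

The slope on a log₂ axis is (635 − 507) / (2.5850 − 1.5850) = 128.000 ms/bit.
Intercept: a = 507 − 128.000·log₂(3) = 304.125 ms.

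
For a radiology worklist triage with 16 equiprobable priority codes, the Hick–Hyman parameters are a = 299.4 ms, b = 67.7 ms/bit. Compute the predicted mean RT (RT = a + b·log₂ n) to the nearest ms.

log₂(16) = 4 bits, so RT = 299.4 + 67.7 × 4 ≈ 570.200 ms.

570 ms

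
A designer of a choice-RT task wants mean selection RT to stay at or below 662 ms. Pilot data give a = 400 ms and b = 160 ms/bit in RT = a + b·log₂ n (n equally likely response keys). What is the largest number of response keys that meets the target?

Set 400 + 160·log₂ n ≤ 662 → log₂ n ≤ (662 − 400)/160 = 1.6375.
So n ≤ 2^1.6375 = 3.111; the largest integer n is 3.

3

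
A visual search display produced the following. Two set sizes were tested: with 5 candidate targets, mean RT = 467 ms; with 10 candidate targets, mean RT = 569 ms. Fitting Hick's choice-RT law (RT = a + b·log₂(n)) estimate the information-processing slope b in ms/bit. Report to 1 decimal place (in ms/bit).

102.0 ms/bit

b = (RT₂ − RT₁)/(log₂ n₂ − log₂ n₁) = (569 − 467)/(3.3219 − 2.3219) = 102.000 ms/bit.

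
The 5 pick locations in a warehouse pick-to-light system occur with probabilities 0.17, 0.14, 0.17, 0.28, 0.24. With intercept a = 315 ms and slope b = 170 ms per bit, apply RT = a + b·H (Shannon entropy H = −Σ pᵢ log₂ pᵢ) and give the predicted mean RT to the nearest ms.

Entropy contributions −pᵢ log₂ pᵢ: 0.4346, 0.3971, 0.4346, 0.5142, 0.4941; sum H = 2.2746 bits.
RT = a + bH = 315 + 170·2.2746 = 701.69 ms.

702 ms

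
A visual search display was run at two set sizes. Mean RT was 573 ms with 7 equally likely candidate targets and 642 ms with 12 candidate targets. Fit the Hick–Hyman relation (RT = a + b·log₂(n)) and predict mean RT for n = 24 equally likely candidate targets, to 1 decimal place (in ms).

Fit slope and intercept:
  b = (642 − 573) / (log₂ 12 − log₂ 7) = 69 / (3.5850 − 2.8074) = 88.734 ms/bit
  a = 573 − 88.734 × 2.8074 = 323.893 ms
Then RT(24) = 323.893 + 88.734 × log₂ 24 = 323.893 + 88.734 × 4.5850 ≈ 730.734 ms.

730.7 ms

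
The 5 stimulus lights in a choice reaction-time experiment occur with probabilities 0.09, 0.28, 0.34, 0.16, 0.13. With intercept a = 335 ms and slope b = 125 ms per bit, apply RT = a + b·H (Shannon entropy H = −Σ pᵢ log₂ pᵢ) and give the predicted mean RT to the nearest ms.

Entropy contributions −pᵢ log₂ pᵢ: 0.3127, 0.5142, 0.5292, 0.4230, 0.3826; sum H = 2.1617 bits.
RT = a + bH = 335 + 125·2.1617 = 605.21 ms.

605 ms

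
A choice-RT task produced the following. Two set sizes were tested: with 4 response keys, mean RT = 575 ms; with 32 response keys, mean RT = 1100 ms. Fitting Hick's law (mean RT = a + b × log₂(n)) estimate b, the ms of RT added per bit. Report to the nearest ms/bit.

175 ms/bit

The slope on a log₂ axis is (1100 − 575) / (5 − 2) = 175 ms/bit.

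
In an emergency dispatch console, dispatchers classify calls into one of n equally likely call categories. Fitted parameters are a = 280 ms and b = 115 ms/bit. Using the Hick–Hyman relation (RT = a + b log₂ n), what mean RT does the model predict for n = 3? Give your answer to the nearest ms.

log₂(3) = 1.5850 bits, so RT = 280 + 115 × 1.5850 ≈ 462.271 ms.

462 ms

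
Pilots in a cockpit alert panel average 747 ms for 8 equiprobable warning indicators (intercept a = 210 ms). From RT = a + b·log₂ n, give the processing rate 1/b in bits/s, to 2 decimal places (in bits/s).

Choice component = 747 − 210 = 537 ms over log₂(8) = 3 bits.
b = 537 / 3 = 179.000 ms/bit, so 1/b = 5.587 bits/s.

5.59 bits/s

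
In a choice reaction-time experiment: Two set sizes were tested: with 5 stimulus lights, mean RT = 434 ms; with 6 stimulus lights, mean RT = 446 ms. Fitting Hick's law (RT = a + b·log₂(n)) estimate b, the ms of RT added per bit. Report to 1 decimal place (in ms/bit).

Slope: b = (446 − 434) / (log₂ 6 − log₂ 5) = 12/0.2630 = 45.621 ms/bit.

45.6 ms/bit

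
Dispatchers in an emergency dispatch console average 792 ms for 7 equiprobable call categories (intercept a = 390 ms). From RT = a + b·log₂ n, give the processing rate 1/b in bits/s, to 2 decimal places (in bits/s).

Choice component = 792 − 390 = 402 ms over log₂(7) = 2.8074 bits.
b = 402 / 2.8074 = 143.195 ms/bit, so 1/b = 6.983 bits/s.

6.98 bits/s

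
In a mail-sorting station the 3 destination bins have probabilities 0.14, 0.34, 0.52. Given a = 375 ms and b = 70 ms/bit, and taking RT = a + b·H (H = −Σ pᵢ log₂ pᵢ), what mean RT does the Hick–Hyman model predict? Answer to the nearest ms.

474 ms

Entropy contributions −pᵢ log₂ pᵢ: 0.3971, 0.5292, 0.4906; sum H = 1.4169 bits.
RT = a + bH = 375 + 70·1.4169 = 474.18 ms.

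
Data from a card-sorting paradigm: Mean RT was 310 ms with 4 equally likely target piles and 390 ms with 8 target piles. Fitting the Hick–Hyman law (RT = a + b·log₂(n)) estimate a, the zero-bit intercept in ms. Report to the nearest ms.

150 ms

Slope: b = (390 − 310) / (log₂ 8 − log₂ 4) = 80/1.0000 = 80 ms/bit.
Intercept: a = 310 − 80·log₂(4) = 150.000 ms.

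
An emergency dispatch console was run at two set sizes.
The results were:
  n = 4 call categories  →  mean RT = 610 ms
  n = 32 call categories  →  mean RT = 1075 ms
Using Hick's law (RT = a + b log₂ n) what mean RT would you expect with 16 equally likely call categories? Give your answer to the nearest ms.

920 ms

With log₂ n on the abscissa the relation is linear; from the two conditions:
  b = (1075 − 610) / (log₂ 32 − log₂ 4) = 465 / (5 − 2) = 155 ms/bit
  a = 610 − 155 × 2 = 300 ms
Then RT(16) = 300 + 155 × log₂ 16 = 300 + 155 × 4 ≈ 920.000 ms.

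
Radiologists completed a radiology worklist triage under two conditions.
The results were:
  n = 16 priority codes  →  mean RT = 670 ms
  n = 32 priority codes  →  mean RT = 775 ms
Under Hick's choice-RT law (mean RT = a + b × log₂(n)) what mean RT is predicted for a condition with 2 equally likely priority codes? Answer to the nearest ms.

RT is linear in log₂ n, so two points fix the line:
  b = (775 − 670) / (log₂ 32 − log₂ 16) = 105 / (5 − 4) = 105 ms/bit
  a = 670 − 105 × 4 = 250 ms
Then RT(2) = 250 + 105 × log₂ 2 = 250 + 105 × 1 ≈ 355.000 ms.

355 ms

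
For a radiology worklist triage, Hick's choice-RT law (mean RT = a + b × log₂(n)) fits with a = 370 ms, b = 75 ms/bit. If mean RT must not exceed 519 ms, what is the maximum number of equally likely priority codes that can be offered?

Set 370 + 75·log₂ n ≤ 519 → log₂ n ≤ (519 − 370)/75 = 1.9867.
So n ≤ 2^1.9867 = 3.963; the largest integer n is 3.

3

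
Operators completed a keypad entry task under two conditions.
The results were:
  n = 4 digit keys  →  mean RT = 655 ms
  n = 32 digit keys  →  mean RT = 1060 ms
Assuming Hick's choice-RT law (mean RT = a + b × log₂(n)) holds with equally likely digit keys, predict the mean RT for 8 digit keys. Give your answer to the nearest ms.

790 ms

Fit slope and intercept:
  b = (1060 − 655) / (log₂ 32 − log₂ 4) = 405 / (5 − 2) = 135 ms/bit
  a = 655 − 135 × 2 = 385 ms
Then RT(8) = 385 + 135 × log₂ 8 = 385 + 135 × 3 ≈ 790.000 ms.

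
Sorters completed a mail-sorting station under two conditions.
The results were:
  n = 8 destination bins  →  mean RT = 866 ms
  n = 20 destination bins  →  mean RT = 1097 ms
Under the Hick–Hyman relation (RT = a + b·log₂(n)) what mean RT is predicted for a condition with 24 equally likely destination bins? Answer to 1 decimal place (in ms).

1143.0 ms

Solve the two-equation system in a and b:
  b = (1097 − 866) / (log₂ 20 − log₂ 8) = 231 / (4.3219 − 3) = 174.745 ms/bit
  a = 866 − 174.745 × 3 = 341.766 ms
Then RT(24) = 341.766 + 174.745 × log₂ 24 = 341.766 + 174.745 × 4.5850 ≈ 1142.964 ms.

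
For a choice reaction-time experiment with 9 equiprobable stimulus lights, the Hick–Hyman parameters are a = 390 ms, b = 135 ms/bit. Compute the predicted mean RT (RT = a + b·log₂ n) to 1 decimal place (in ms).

817.9 ms

log₂(9) = 3.1699 bits, so RT = 390 + 135 × 3.1699 ≈ 817.940 ms.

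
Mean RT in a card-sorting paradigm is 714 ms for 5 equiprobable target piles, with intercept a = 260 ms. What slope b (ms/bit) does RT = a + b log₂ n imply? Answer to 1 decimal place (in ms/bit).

log₂(5) = 2.3219 bits.
b = (RT − a)/log₂ n = (714 − 260) / 2.3219 = 195.527 ms/bit.

195.5 ms/bit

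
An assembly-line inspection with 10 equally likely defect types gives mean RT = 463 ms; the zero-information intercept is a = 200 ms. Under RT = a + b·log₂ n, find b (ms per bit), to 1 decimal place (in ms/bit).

10 alternatives carry log₂ 10 = 3.3219 bits; the choice cost is 463 − 200 = 263 ms, so b = 263/3.3219 = 79.171 ms/bit.

79.2 ms/bit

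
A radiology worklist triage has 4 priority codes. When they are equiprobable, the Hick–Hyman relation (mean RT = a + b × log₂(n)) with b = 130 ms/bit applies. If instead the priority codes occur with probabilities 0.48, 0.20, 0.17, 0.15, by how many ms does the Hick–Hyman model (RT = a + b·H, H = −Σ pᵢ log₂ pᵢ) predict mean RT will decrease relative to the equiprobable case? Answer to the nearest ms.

24 ms

Equiprobable entropy H₀ = log₂ 4 = 2.0000 bits.
Skewed entropy H = −Σ pᵢ log₂ pᵢ = 1.8178 bits.
ΔRT = b·(H₀ − H) = 130 × 0.1822 = 23.69 ms.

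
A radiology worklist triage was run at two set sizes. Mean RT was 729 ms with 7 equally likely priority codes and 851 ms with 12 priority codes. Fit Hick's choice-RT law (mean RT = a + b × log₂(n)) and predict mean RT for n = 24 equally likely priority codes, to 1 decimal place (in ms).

With log₂ n on the abscissa the relation is linear; from the two conditions:
  b = (851 − 729) / (log₂ 12 − log₂ 7) = 122 / (3.5850 − 2.8074) = 156.891 ms/bit
  a = 729 − 156.891 × 2.8074 = 288.550 ms
Then RT(24) = 288.550 + 156.891 × log₂ 24 = 288.550 + 156.891 × 4.5850 ≈ 1007.891 ms.

1007.9 ms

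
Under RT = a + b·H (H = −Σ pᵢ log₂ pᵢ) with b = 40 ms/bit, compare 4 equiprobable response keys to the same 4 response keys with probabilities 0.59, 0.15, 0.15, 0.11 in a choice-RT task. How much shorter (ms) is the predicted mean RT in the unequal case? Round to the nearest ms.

15 ms

Equiprobable entropy H₀ = log₂ 4 = 2.0000 bits.
Skewed entropy H = −Σ pᵢ log₂ pᵢ = 1.6205 bits.
ΔRT = b·(H₀ − H) = 40 × 0.3795 = 15.18 ms.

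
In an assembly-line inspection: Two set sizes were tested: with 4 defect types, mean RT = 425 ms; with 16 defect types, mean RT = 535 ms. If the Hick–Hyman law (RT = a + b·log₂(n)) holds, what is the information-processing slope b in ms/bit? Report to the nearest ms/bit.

55 ms/bit

Slope: b = (535 − 425) / (log₂ 16 − log₂ 4) = 110/2.0000 = 55 ms/bit.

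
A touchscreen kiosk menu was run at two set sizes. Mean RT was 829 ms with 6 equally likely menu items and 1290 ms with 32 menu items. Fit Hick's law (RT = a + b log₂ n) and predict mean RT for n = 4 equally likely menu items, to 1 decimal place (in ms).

With log₂ n on the abscissa the relation is linear; from the two conditions:
  b = (1290 − 829) / (log₂ 32 − log₂ 6) = 461 / (5 − 2.5850) = 190.887 ms/bit
  a = 829 − 190.887 × 2.5850 = 335.563 ms
Then RT(4) = 335.563 + 190.887 × log₂ 4 = 335.563 + 190.887 × 2 ≈ 717.338 ms.

717.3 ms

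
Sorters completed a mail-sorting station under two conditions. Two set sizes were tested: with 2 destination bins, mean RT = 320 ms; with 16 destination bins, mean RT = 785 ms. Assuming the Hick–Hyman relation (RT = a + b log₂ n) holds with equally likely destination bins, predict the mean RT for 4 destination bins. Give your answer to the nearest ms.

Fit slope and intercept:
  b = (785 − 320) / (log₂ 16 − log₂ 2) = 465 / (4 − 1) = 155 ms/bit
  a = 320 − 155 × 1 = 165 ms
Then RT(4) = 165 + 155 × log₂ 4 = 165 + 155 × 2 ≈ 475.000 ms.

475 ms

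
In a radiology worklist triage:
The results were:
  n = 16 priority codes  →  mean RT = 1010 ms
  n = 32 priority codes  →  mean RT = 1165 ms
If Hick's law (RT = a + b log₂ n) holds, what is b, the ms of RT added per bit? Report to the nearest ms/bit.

The slope on a log₂ axis is (1165 − 1010) / (5 − 4) = 155 ms/bit.

155 ms/bit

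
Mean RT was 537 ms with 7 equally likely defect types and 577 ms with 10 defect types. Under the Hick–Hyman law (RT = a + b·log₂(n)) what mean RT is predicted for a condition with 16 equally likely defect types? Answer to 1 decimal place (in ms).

629.7 ms

Fit slope and intercept:
  b = (577 − 537) / (log₂ 10 − log₂ 7) = 40 / (3.3219 − 2.8074) = 77.734 ms/bit
  a = 537 − 77.734 × 2.8074 = 318.772 ms
Then RT(16) = 318.772 + 77.734 × log₂ 16 = 318.772 + 77.734 × 4 ≈ 629.709 ms.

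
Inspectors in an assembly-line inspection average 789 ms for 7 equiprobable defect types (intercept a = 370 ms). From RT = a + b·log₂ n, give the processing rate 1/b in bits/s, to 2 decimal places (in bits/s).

6.70 bits/s

b = (789 − 370)/log₂ 7 = 419/2.8074 = 149.251 ms per bit = 0.14925 s/bit; the reciprocal is 6.700 bits/s.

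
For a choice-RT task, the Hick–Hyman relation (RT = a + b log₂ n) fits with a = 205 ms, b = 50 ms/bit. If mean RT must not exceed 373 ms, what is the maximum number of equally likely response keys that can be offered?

Information budget: (373 − 205)/50 = 3.3600 bits, so n ≤ 2^3.3600 = 10.267 → at most 10.

10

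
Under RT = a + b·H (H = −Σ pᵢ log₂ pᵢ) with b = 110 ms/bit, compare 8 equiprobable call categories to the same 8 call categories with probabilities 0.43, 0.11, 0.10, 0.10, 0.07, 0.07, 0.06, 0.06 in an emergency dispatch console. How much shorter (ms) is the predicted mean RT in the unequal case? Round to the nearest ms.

48 ms

The RT saving is b·ΔH. Equiprobable H₀ = log₂(8) = 3.0000 bits; with the given probabilities H = 2.5624 bits.
b·(H₀ − H) = 110 × (3.0000 − 2.5624) = 48.13 ms.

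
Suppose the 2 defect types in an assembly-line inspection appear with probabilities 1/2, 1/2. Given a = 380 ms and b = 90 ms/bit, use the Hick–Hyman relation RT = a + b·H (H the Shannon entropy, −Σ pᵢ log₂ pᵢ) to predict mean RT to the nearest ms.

H = −Σ pᵢ log₂ pᵢ = 0.5·1 + 0.5·1 = 1.000 bits.
RT = 380 + 90 × 1.000 = 470.00 ms.

470 ms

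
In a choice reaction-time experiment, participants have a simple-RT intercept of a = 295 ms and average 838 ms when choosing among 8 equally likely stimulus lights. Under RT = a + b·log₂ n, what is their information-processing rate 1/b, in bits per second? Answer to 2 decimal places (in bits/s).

5.52 bits/s

b = (838 − 295)/log₂ 8 = 543/3 = 181.000 ms per bit = 0.18100 s/bit; the reciprocal is 5.525 bits/s.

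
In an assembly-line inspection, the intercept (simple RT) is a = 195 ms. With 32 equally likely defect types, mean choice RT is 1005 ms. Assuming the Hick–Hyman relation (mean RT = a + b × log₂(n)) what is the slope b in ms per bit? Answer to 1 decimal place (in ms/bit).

b = (1005 − 195) / log₂(32) = 810 / 5 = 162.000 ms/bit.

162.0 ms/bit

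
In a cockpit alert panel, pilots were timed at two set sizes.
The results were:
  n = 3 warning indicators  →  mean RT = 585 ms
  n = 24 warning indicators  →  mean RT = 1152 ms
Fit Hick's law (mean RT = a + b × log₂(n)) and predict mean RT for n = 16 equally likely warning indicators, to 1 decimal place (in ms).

Fit slope and intercept:
  b = (1152 − 585) / (log₂ 24 − log₂ 3) = 567 / (4.5850 − 1.5850) = 189.000 ms/bit
  a = 585 − 189.000 × 1.5850 = 285.442 ms
Then RT(16) = 285.442 + 189.000 × log₂ 16 = 285.442 + 189.000 × 4 ≈ 1041.442 ms.

1041.4 ms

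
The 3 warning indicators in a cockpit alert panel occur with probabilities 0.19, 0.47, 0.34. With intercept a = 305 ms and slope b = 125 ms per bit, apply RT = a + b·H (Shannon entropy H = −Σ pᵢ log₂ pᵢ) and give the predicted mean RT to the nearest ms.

492 ms

Entropy contributions −pᵢ log₂ pᵢ: 0.4552, 0.5120, 0.5292; sum H = 1.4964 bits.
RT = a + bH = 305 + 125·1.4964 = 492.04 ms.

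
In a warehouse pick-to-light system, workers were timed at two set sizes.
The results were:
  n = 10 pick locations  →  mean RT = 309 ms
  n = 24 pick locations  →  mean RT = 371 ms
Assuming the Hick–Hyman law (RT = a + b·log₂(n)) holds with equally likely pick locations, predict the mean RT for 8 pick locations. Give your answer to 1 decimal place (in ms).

With log₂ n on the abscissa the relation is linear; from the two conditions:
  b = (371 − 309) / (log₂ 24 − log₂ 10) = 62 / (4.5850 − 3.3219) = 49.088 ms/bit
  a = 309 − 49.088 × 3.3219 = 145.933 ms
Then RT(8) = 145.933 + 49.088 × log₂ 8 = 145.933 + 49.088 × 3 ≈ 293.197 ms.

293.2 ms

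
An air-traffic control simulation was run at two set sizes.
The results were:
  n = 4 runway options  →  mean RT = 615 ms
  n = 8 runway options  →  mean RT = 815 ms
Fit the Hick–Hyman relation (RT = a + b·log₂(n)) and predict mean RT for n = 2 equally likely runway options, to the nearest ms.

415 ms

Solve the two-equation system in a and b:
  b = (815 − 615) / (log₂ 8 − log₂ 4) = 200 / (3 − 2) = 200 ms/bit
  a = 615 − 200 × 2 = 215 ms
Then RT(2) = 215 + 200 × log₂ 2 = 215 + 200 × 1 ≈ 415.000 ms.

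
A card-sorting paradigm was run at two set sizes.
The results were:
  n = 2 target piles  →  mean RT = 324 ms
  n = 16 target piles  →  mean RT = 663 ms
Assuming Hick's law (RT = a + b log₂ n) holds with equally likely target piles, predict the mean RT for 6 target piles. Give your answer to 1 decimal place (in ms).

503.1 ms

With log₂ n on the abscissa the relation is linear; from the two conditions:
  b = (663 − 324) / (log₂ 16 − log₂ 2) = 339 / (4 − 1) = 113.000 ms/bit
  a = 324 − 113.000 × 1 = 211.000 ms
Then RT(6) = 211.000 + 113.000 × log₂ 6 = 211.000 + 113.000 × 2.5850 ≈ 503.101 ms.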